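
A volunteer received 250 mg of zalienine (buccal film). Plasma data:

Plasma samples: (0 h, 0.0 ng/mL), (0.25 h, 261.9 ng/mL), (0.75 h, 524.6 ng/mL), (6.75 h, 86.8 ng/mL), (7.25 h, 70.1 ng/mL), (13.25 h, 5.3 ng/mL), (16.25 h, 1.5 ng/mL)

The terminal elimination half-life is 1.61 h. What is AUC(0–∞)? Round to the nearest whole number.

Trapezoidal AUC_0→16.25:
  [0→0.25]: (0.0+261.9)/2 × 0.25 = 32.7375
  [0.25→0.75]: (261.9+524.6)/2 × 0.5 = 196.625
  [0.75→6.75]: (524.6+86.8)/2 × 6 = 1834.2
  [6.75→7.25]: (86.8+70.1)/2 × 0.5 = 39.225
  [7.25→13.25]: (70.1+5.3)/2 × 6 = 226.2
  [13.25→16.25]: (5.3+1.5)/2 × 3 = 10.2
  Sum = 2339.1875 ng/mL·h
k_e = ln2 / t½ = 0.693147 / 1.61 = 0.4305 h^-1
Extrapolated tail: C_last / k_e = 1.5 / 0.4305 = 3.484
AUC_0→∞ = 2339.1875 + 3.484 = 2342.6715 ng/mL·h

AUC = 2343 ng/mL·h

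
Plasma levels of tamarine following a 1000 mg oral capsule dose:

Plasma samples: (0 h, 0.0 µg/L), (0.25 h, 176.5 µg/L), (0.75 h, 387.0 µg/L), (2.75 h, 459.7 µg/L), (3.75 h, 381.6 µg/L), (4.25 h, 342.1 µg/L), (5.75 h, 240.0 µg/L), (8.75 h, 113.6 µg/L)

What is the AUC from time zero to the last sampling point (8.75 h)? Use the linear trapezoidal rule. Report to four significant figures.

AUC = 2578 µg/L·h

Trapezoidal AUC_0→8.75:
  [0→0.25]: (0.0+176.5)/2 × 0.25 = 22.0625
  [0.25→0.75]: (176.5+387.0)/2 × 0.5 = 140.875
  [0.75→2.75]: (387.0+459.7)/2 × 2 = 846.7
  [2.75→3.75]: (459.7+381.6)/2 × 1 = 420.65
  [3.75→4.25]: (381.6+342.1)/2 × 0.5 = 180.925
  [4.25→5.75]: (342.1+240.0)/2 × 1.5 = 436.575
  [5.75→8.75]: (240.0+113.6)/2 × 3 = 530.4
  Sum = 2578.1875 µg/L·h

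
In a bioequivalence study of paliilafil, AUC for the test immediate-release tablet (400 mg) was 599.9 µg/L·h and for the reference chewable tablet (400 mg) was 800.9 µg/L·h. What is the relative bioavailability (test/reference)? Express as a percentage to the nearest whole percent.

F_rel = (AUC_test/D_test) / (AUC_ref/D_ref)
      = (599.9/400) / (800.9/400)
      = 1.49975 / 2.00225 = 0.7490 = 74.90%

F_rel = 75%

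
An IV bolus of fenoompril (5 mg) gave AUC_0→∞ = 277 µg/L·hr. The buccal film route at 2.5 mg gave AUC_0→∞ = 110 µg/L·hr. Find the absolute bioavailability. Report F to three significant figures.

F = 0.794

F = (AUC_ev / D_ev) / (AUC_iv / D_iv)
  = (110/2.5) / (277/5)
  = 44 / 55.4 = 0.7942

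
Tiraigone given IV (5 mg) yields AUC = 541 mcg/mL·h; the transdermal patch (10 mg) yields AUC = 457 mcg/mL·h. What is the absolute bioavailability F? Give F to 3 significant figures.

F = 0.422

F = (AUC_ev / D_ev) / (AUC_iv / D_iv)
  = (457/10) / (541/5)
  = 45.7 / 108.2 = 0.4224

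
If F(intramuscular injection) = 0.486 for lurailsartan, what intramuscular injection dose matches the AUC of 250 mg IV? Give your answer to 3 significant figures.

For equal systemic exposure: F × D_ev = D_iv
D_ev = D_iv / F = 250 / 0.486 = 514.403 mg

D_intramuscular = 514 mg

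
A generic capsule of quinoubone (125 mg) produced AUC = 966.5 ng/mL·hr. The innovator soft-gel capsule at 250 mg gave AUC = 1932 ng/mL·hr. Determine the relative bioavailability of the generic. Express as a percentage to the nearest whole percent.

F_rel = 100%

F_rel = (AUC_test/D_test) / (AUC_ref/D_ref)
      = (966.5/125) / (1932/250)
      = 7.732 / 7.728 = 1.0005 = 100.05%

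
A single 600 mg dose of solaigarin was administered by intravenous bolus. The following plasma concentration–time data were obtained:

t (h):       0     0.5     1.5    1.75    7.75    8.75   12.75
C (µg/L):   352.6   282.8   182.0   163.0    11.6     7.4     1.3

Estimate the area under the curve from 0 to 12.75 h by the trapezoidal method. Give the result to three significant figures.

AUC = 985 µg/L·h

Trapezoidal AUC_0→12.75:
  [0→0.5]: (352.6+282.8)/2 × 0.5 = 158.85
  [0.5→1.5]: (282.8+182.0)/2 × 1 = 232.4
  [1.5→1.75]: (182.0+163.0)/2 × 0.25 = 43.125
  [1.75→7.75]: (163.0+11.6)/2 × 6 = 523.8
  [7.75→8.75]: (11.6+7.4)/2 × 1 = 9.5
  [8.75→12.75]: (7.4+1.3)/2 × 4 = 17.4
  Sum = 985.075 µg/L·h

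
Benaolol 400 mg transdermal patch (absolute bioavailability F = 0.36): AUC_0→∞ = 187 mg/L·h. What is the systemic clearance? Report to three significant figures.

CL = F × Dose / AUC_0→∞
   = 0.36 × 400 / 187 = 0.770053 L/h

CL = 0.770 L/h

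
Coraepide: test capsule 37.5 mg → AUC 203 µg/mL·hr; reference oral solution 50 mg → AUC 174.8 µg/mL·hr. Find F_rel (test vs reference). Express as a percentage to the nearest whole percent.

F_rel = 155%

F_rel = (AUC_test/D_test) / (AUC_ref/D_ref)
      = (203/37.5) / (174.8/50)
      = 5.41333 / 3.496 = 1.5484 = 154.84%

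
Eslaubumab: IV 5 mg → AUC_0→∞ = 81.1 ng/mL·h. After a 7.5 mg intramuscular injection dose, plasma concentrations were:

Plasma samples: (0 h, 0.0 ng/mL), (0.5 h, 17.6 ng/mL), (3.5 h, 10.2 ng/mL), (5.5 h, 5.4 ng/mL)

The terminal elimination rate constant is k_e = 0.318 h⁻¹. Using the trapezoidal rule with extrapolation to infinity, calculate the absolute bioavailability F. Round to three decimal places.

Trapezoidal AUC_0→5.5 (intramuscular injection):
  [0→0.5]: (0.0+17.6)/2 × 0.5 = 4.4
  [0.5→3.5]: (17.6+10.2)/2 × 3 = 41.7
  [3.5→5.5]: (10.2+5.4)/2 × 2 = 15.6
  Sum = 61.7 ng/mL·h
Tail: C_last/k_e = 5.4/0.318 = 16.981
AUC_0→∞ (intramuscular injection) = 61.7 + 16.981 = 78.681 ng/mL·h
F = (AUC_ev/D_ev)/(AUC_iv/D_iv) = (78.681/7.5)/(81.1/5) = 10.4908/16.22 = 0.6468

F = 0.647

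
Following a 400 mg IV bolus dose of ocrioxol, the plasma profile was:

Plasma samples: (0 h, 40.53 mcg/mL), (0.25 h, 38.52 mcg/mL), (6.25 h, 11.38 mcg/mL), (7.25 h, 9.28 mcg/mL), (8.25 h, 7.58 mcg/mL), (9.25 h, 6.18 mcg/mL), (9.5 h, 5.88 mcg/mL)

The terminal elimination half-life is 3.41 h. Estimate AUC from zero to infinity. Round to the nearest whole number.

AUC = 216 mcg/mL·h

Trapezoidal AUC_0→9.5:
  [0→0.25]: (40.53+38.52)/2 × 0.25 = 9.88125
  [0.25→6.25]: (38.52+11.38)/2 × 6 = 149.7
  [6.25→7.25]: (11.38+9.28)/2 × 1 = 10.33
  [7.25→8.25]: (9.28+7.58)/2 × 1 = 8.43
  [8.25→9.25]: (7.58+6.18)/2 × 1 = 6.88
  [9.25→9.5]: (6.18+5.88)/2 × 0.25 = 1.5075
  Sum = 186.72875 mcg/mL·h
k_e = ln2 / t½ = 0.693147 / 3.41 = 0.2033 h^-1
Extrapolated tail: C_last / k_e = 5.88 / 0.2033 = 28.923
AUC_0→∞ = 186.72875 + 28.923 = 215.65175 mcg/mL·h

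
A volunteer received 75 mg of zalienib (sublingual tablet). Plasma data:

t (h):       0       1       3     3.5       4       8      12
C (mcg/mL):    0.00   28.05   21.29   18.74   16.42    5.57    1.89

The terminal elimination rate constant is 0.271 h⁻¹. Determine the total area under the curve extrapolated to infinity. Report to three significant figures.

AUC = 148 mcg/mL·h

Trapezoidal AUC_0→12:
  [0→1]: (0.00+28.05)/2 × 1 = 14.025
  [1→3]: (28.05+21.29)/2 × 2 = 49.34
  [3→3.5]: (21.29+18.74)/2 × 0.5 = 10.0075
  [3.5→4]: (18.74+16.42)/2 × 0.5 = 8.79
  [4→8]: (16.42+5.57)/2 × 4 = 43.98
  [8→12]: (5.57+1.89)/2 × 4 = 14.92
  Sum = 141.0625 mcg/mL·h
Extrapolated tail: C_last / k_e = 1.89 / 0.271 = 6.974
AUC_0→∞ = 141.0625 + 6.974 = 148.0365 mcg/mL·h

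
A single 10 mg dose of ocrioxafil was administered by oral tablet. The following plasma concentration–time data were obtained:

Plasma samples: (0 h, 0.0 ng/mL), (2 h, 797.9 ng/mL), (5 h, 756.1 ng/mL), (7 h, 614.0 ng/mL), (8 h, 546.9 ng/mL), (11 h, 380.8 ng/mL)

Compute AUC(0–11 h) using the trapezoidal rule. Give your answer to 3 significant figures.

Trapezoidal AUC_0→11:
  [0→2]: (0.0+797.9)/2 × 2 = 797.9
  [2→5]: (797.9+756.1)/2 × 3 = 2331.0
  [5→7]: (756.1+614.0)/2 × 2 = 1370.1
  [7→8]: (614.0+546.9)/2 × 1 = 580.45
  [8→11]: (546.9+380.8)/2 × 3 = 1391.55
  Sum = 6471.0 ng/mL·h

AUC = 6470 ng/mL·h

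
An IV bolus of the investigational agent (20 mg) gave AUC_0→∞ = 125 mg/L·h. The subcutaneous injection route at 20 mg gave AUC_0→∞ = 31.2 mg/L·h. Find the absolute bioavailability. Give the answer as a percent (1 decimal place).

F = (AUC_ev / D_ev) / (AUC_iv / D_iv)
  = (31.2/20) / (125/20)
  = 1.56 / 6.25 = 0.2496
  = 24.96%

F = 25.0%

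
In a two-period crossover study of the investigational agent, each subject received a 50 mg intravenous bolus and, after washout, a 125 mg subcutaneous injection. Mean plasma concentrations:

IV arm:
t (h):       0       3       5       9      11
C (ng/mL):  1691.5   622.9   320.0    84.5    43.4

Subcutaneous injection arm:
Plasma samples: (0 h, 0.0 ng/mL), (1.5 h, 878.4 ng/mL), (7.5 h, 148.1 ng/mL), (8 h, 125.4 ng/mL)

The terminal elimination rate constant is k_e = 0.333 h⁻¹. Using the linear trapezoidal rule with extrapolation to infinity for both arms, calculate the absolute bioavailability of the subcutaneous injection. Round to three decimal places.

F = 0.305

Trapezoidal AUC_0→11 (IV):
  [0→3]: (1691.5+622.9)/2 × 3 = 3471.6
  [3→5]: (622.9+320.0)/2 × 2 = 942.9
  [5→9]: (320.0+84.5)/2 × 4 = 809.0
  [9→11]: (84.5+43.4)/2 × 2 = 127.9
  Sum = 5351.4 ng/mL·h
IV tail: 43.4/0.333 = 130.330; AUC_iv,0→∞ = 5351.4 + 130.330 = 5481.73 ng/mL·h
Trapezoidal AUC_0→8 (subcutaneous injection):
  [0→1.5]: (0.0+878.4)/2 × 1.5 = 658.8
  [1.5→7.5]: (878.4+148.1)/2 × 6 = 3079.5
  [7.5→8]: (148.1+125.4)/2 × 0.5 = 68.375
  Sum = 3806.675 ng/mL·h
subcutaneous injection tail: 125.4/0.333 = 376.577; AUC_ev,0→∞ = 3806.675 + 376.577 = 4183.252 ng/mL·h
F = (AUC_ev/D_ev)/(AUC_iv/D_iv) = (4183.252/125)/(5481.73/50) = 33.466016/109.6346 = 0.3053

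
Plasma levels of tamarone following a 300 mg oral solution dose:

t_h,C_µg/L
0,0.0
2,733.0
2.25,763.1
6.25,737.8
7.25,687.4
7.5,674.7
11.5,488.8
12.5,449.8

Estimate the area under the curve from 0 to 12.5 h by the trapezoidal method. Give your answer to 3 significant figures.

AUC = 7600 µg/L·h

Trapezoidal AUC_0→12.5:
  [0→2]: (0.0+733.0)/2 × 2 = 733.0
  [2→2.25]: (733.0+763.1)/2 × 0.25 = 187.0125
  [2.25→6.25]: (763.1+737.8)/2 × 4 = 3001.8
  [6.25→7.25]: (737.8+687.4)/2 × 1 = 712.6
  [7.25→7.5]: (687.4+674.7)/2 × 0.25 = 170.2625
  [7.5→11.5]: (674.7+488.8)/2 × 4 = 2327.0
  [11.5→12.5]: (488.8+449.8)/2 × 1 = 469.3
  Sum = 7600.975 µg/L·h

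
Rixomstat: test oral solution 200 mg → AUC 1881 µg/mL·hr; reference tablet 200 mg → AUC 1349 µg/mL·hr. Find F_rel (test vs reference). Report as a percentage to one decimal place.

F_rel = (AUC_test/D_test) / (AUC_ref/D_ref)
      = (1881/200) / (1349/200)
      = 9.405 / 6.745 = 1.3944 = 139.44%

F_rel = 139.4%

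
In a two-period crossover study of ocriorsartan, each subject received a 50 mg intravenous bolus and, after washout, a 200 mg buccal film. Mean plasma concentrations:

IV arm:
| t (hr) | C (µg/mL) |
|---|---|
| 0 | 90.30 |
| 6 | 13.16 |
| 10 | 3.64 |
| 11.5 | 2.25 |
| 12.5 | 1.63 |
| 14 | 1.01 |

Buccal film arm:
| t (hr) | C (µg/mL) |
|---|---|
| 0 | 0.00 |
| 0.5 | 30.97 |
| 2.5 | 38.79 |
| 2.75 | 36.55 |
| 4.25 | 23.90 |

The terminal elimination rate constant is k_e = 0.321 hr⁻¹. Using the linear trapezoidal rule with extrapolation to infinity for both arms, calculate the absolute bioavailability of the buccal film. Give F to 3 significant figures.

F = 0.145

Trapezoidal AUC_0→14 (IV):
  [0→6]: (90.30+13.16)/2 × 6 = 310.38
  [6→10]: (13.16+3.64)/2 × 4 = 33.6
  [10→11.5]: (3.64+2.25)/2 × 1.5 = 4.4175
  [11.5→12.5]: (2.25+1.63)/2 × 1 = 1.94
  [12.5→14]: (1.63+1.01)/2 × 1.5 = 1.98
  Sum = 352.3175 µg/mL·hr
IV tail: 1.01/0.321 = 3.146; AUC_iv,0→∞ = 352.3175 + 3.146 = 355.4635 µg/mL·hr
Trapezoidal AUC_0→4.25 (buccal film):
  [0→0.5]: (0.00+30.97)/2 × 0.5 = 7.7425
  [0.5→2.5]: (30.97+38.79)/2 × 2 = 69.76
  [2.5→2.75]: (38.79+36.55)/2 × 0.25 = 9.4175
  [2.75→4.25]: (36.55+23.90)/2 × 1.5 = 45.3375
  Sum = 132.2575 µg/mL·hr
buccal film tail: 23.90/0.321 = 74.455; AUC_ev,0→∞ = 132.2575 + 74.455 = 206.7125 µg/mL·hr
F = (AUC_ev/D_ev)/(AUC_iv/D_iv) = (206.7125/200)/(355.4635/50) = 1.0335625/7.10927 = 0.1454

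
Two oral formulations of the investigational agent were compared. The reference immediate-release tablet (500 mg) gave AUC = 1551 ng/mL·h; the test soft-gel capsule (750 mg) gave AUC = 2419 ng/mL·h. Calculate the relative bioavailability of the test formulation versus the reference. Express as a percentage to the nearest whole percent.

F_rel = 104%

F_rel = (AUC_test/D_test) / (AUC_ref/D_ref)
      = (2419/750) / (1551/500)
      = 3.22533 / 3.102 = 1.0398 = 103.98%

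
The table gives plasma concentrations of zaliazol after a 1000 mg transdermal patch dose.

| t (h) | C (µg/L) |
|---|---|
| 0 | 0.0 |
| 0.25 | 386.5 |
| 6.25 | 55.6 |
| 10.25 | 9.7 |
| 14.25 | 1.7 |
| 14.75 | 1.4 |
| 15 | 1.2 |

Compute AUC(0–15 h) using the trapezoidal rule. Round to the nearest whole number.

Trapezoidal AUC_0→15:
  [0→0.25]: (0.0+386.5)/2 × 0.25 = 48.3125
  [0.25→6.25]: (386.5+55.6)/2 × 6 = 1326.3
  [6.25→10.25]: (55.6+9.7)/2 × 4 = 130.6
  [10.25→14.25]: (9.7+1.7)/2 × 4 = 22.8
  [14.25→14.75]: (1.7+1.4)/2 × 0.5 = 0.775
  [14.75→15]: (1.4+1.2)/2 × 0.25 = 0.325
  Sum = 1529.1125 µg/L·h

AUC = 1529 µg/L·h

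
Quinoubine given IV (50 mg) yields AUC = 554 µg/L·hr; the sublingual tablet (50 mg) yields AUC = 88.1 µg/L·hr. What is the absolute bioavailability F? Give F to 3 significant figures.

F = (AUC_ev / D_ev) / (AUC_iv / D_iv)
  = (88.1/50) / (554/50)
  = 1.762 / 11.08 = 0.1590

F = 0.159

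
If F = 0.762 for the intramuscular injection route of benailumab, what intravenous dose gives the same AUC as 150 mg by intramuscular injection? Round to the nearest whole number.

D_iv = 114 mg

Systemic exposure from an extravascular dose = F × D_ev, so the equivalent IV dose is F × D_ev.
D_iv = F × D_ev = 0.762 × 150 = 114.3 mg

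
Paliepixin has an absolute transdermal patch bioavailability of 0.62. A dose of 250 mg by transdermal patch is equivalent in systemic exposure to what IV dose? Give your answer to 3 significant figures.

Systemic exposure from an extravascular dose = F × D_ev, so the equivalent IV dose is F × D_ev.
D_iv = F × D_ev = 0.62 × 250 = 155 mg

D_iv = 155 mg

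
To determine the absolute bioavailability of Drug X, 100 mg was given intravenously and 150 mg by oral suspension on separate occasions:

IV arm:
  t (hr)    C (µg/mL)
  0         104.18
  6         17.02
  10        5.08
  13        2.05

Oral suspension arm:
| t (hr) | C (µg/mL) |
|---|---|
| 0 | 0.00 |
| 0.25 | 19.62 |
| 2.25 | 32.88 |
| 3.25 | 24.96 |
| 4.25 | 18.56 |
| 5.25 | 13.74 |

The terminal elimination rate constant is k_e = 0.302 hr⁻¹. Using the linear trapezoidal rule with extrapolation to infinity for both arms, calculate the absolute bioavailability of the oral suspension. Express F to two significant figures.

Trapezoidal AUC_0→13 (IV):
  [0→6]: (104.18+17.02)/2 × 6 = 363.6
  [6→10]: (17.02+5.08)/2 × 4 = 44.2
  [10→13]: (5.08+2.05)/2 × 3 = 10.695
  Sum = 418.495 µg/mL·hr
IV tail: 2.05/0.302 = 6.788; AUC_iv,0→∞ = 418.495 + 6.788 = 425.283 µg/mL·hr
Trapezoidal AUC_0→5.25 (oral suspension):
  [0→0.25]: (0.00+19.62)/2 × 0.25 = 2.4525
  [0.25→2.25]: (19.62+32.88)/2 × 2 = 52.5
  [2.25→3.25]: (32.88+24.96)/2 × 1 = 28.92
  [3.25→4.25]: (24.96+18.56)/2 × 1 = 21.76
  [4.25→5.25]: (18.56+13.74)/2 × 1 = 16.15
  Sum = 121.7825 µg/mL·hr
oral suspension tail: 13.74/0.302 = 45.497; AUC_ev,0→∞ = 121.7825 + 45.497 = 167.2795 µg/mL·hr
F = (AUC_ev/D_ev)/(AUC_iv/D_iv) = (167.2795/150)/(425.283/100) = 1.1152/4.25283 = 0.2622

F = 0.26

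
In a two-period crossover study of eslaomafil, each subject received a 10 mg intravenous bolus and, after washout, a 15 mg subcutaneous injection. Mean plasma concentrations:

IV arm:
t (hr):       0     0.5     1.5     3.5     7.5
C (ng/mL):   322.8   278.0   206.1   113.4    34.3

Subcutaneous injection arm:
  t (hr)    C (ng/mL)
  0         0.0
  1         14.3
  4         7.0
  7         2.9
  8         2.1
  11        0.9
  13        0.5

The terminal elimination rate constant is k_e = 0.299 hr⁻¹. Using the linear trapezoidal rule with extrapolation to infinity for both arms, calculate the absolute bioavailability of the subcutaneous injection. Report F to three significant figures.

Trapezoidal AUC_0→7.5 (IV):
  [0→0.5]: (322.8+278.0)/2 × 0.5 = 150.2
  [0.5→1.5]: (278.0+206.1)/2 × 1 = 242.05
  [1.5→3.5]: (206.1+113.4)/2 × 2 = 319.5
  [3.5→7.5]: (113.4+34.3)/2 × 4 = 295.4
  Sum = 1007.15 ng/mL·hr
IV tail: 34.3/0.299 = 114.716; AUC_iv,0→∞ = 1007.15 + 114.716 = 1121.866 ng/mL·hr
Trapezoidal AUC_0→13 (subcutaneous injection):
  [0→1]: (0.0+14.3)/2 × 1 = 7.15
  [1→4]: (14.3+7.0)/2 × 3 = 31.95
  [4→7]: (7.0+2.9)/2 × 3 = 14.85
  [7→8]: (2.9+2.1)/2 × 1 = 2.5
  [8→11]: (2.1+0.9)/2 × 3 = 4.5
  [11→13]: (0.9+0.5)/2 × 2 = 1.4
  Sum = 62.35 ng/mL·hr
subcutaneous injection tail: 0.5/0.299 = 1.672; AUC_ev,0→∞ = 62.35 + 1.672 = 64.022 ng/mL·hr
F = (AUC_ev/D_ev)/(AUC_iv/D_iv) = (64.022/15)/(1121.866/10) = 4.26813/112.1866 = 0.0380

F = 0.0380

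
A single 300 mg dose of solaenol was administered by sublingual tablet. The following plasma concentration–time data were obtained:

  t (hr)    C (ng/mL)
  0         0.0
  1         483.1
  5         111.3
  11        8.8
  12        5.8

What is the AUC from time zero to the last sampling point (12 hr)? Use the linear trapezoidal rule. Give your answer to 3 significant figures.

Trapezoidal AUC_0→12:
  [0→1]: (0.0+483.1)/2 × 1 = 241.55
  [1→5]: (483.1+111.3)/2 × 4 = 1188.8
  [5→11]: (111.3+8.8)/2 × 6 = 360.3
  [11→12]: (8.8+5.8)/2 × 1 = 7.3
  Sum = 1797.95 ng/mL·hr

AUC = 1800 ng/mL·hr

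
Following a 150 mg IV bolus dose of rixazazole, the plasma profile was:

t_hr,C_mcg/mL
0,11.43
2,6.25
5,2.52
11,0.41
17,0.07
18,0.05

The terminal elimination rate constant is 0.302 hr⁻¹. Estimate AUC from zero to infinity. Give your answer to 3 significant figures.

AUC = 41.3 mcg/mL·hr

Trapezoidal AUC_0→18:
  [0→2]: (11.43+6.25)/2 × 2 = 17.68
  [2→5]: (6.25+2.52)/2 × 3 = 13.155
  [5→11]: (2.52+0.41)/2 × 6 = 8.79
  [11→17]: (0.41+0.07)/2 × 6 = 1.44
  [17→18]: (0.07+0.05)/2 × 1 = 0.06
  Sum = 41.125 mcg/mL·hr
Extrapolated tail: C_last / k_e = 0.05 / 0.302 = 0.166
AUC_0→∞ = 41.125 + 0.166 = 41.291 mcg/mL·hr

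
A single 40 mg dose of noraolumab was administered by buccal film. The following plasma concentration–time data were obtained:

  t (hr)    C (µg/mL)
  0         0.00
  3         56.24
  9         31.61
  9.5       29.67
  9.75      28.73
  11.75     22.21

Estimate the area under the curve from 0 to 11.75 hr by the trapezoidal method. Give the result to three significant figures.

AUC = 421 µg/mL·hr

Trapezoidal AUC_0→11.75:
  [0→3]: (0.00+56.24)/2 × 3 = 84.36
  [3→9]: (56.24+31.61)/2 × 6 = 263.55
  [9→9.5]: (31.61+29.67)/2 × 0.5 = 15.32
  [9.5→9.75]: (29.67+28.73)/2 × 0.25 = 7.3
  [9.75→11.75]: (28.73+22.21)/2 × 2 = 50.94
  Sum = 421.47 µg/mL·hr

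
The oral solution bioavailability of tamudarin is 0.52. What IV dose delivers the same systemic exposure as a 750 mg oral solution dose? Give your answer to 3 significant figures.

Systemic exposure from an extravascular dose = F × D_ev, so the equivalent IV dose is F × D_ev.
D_iv = F × D_ev = 0.52 × 750 = 390 mg

D_iv = 390 mg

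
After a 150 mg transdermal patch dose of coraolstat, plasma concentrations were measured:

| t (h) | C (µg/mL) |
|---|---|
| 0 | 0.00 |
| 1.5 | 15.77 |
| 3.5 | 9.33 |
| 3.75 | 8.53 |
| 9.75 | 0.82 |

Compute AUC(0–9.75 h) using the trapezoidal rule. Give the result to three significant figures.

Trapezoidal AUC_0→9.75:
  [0→1.5]: (0.00+15.77)/2 × 1.5 = 11.8275
  [1.5→3.5]: (15.77+9.33)/2 × 2 = 25.1
  [3.5→3.75]: (9.33+8.53)/2 × 0.25 = 2.2325
  [3.75→9.75]: (8.53+0.82)/2 × 6 = 28.05
  Sum = 67.21 µg/mL·h

AUC = 67.2 µg/mL·h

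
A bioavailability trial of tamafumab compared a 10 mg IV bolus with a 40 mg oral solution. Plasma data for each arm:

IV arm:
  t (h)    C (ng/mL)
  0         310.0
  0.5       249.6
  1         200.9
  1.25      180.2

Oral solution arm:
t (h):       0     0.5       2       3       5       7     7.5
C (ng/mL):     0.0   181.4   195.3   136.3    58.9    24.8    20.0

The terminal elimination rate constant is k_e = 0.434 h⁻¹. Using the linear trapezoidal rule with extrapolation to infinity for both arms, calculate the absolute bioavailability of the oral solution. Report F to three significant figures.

F = 0.290

Trapezoidal AUC_0→1.25 (IV):
  [0→0.5]: (310.0+249.6)/2 × 0.5 = 139.9
  [0.5→1]: (249.6+200.9)/2 × 0.5 = 112.625
  [1→1.25]: (200.9+180.2)/2 × 0.25 = 47.6375
  Sum = 300.1625 ng/mL·h
IV tail: 180.2/0.434 = 415.207; AUC_iv,0→∞ = 300.1625 + 415.207 = 715.3695 ng/mL·h
Trapezoidal AUC_0→7.5 (oral solution):
  [0→0.5]: (0.0+181.4)/2 × 0.5 = 45.35
  [0.5→2]: (181.4+195.3)/2 × 1.5 = 282.525
  [2→3]: (195.3+136.3)/2 × 1 = 165.8
  [3→5]: (136.3+58.9)/2 × 2 = 195.2
  [5→7]: (58.9+24.8)/2 × 2 = 83.7
  [7→7.5]: (24.8+20.0)/2 × 0.5 = 11.2
  Sum = 783.775 ng/mL·h
oral solution tail: 20.0/0.434 = 46.083; AUC_ev,0→∞ = 783.775 + 46.083 = 829.858 ng/mL·h
F = (AUC_ev/D_ev)/(AUC_iv/D_iv) = (829.858/40)/(715.3695/10) = 20.74645/71.53695 = 0.2900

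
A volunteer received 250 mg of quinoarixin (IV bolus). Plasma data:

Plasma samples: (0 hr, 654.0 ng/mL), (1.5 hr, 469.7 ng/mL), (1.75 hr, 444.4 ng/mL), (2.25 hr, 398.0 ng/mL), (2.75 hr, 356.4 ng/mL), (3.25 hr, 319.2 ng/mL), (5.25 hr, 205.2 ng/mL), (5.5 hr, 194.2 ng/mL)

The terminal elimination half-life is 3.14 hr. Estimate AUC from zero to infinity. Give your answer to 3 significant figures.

Trapezoidal AUC_0→5.5:
  [0→1.5]: (654.0+469.7)/2 × 1.5 = 842.775
  [1.5→1.75]: (469.7+444.4)/2 × 0.25 = 114.2625
  [1.75→2.25]: (444.4+398.0)/2 × 0.5 = 210.6
  [2.25→2.75]: (398.0+356.4)/2 × 0.5 = 188.6
  [2.75→3.25]: (356.4+319.2)/2 × 0.5 = 168.9
  [3.25→5.25]: (319.2+205.2)/2 × 2 = 524.4
  [5.25→5.5]: (205.2+194.2)/2 × 0.25 = 49.925
  Sum = 2099.4625 ng/mL·hr
k_e = ln2 / t½ = 0.693147 / 3.14 = 0.2207 hr^-1
Extrapolated tail: C_last / k_e = 194.2 / 0.2207 = 879.928
AUC_0→∞ = 2099.4625 + 879.928 = 2979.3905 ng/mL·hr

AUC = 2980 ng/mL·hr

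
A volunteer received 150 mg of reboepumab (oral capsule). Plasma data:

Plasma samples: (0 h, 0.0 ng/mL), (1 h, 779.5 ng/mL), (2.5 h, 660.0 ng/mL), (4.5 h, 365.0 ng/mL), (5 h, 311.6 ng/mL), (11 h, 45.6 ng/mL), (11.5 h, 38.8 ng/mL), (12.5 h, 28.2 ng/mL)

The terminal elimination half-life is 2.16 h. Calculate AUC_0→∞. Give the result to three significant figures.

AUC = 3880 ng/mL·h

Trapezoidal AUC_0→12.5:
  [0→1]: (0.0+779.5)/2 × 1 = 389.75
  [1→2.5]: (779.5+660.0)/2 × 1.5 = 1079.625
  [2.5→4.5]: (660.0+365.0)/2 × 2 = 1025.0
  [4.5→5]: (365.0+311.6)/2 × 0.5 = 169.15
  [5→11]: (311.6+45.6)/2 × 6 = 1071.6
  [11→11.5]: (45.6+38.8)/2 × 0.5 = 21.1
  [11.5→12.5]: (38.8+28.2)/2 × 1 = 33.5
  Sum = 3789.725 ng/mL·h
k_e = ln2 / t½ = 0.693147 / 2.16 = 0.3209 h^-1
Extrapolated tail: C_last / k_e = 28.2 / 0.3209 = 87.878
AUC_0→∞ = 3789.725 + 87.878 = 3877.603 ng/mL·h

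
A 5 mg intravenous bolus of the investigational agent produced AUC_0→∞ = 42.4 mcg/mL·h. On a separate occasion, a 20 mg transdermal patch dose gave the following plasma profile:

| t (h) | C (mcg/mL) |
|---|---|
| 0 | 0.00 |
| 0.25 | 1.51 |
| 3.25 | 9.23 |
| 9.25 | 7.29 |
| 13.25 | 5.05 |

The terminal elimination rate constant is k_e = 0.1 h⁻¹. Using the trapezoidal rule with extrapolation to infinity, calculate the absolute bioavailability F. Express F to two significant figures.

F = 0.83

Trapezoidal AUC_0→13.25 (transdermal patch):
  [0→0.25]: (0.00+1.51)/2 × 0.25 = 0.18875
  [0.25→3.25]: (1.51+9.23)/2 × 3 = 16.11
  [3.25→9.25]: (9.23+7.29)/2 × 6 = 49.56
  [9.25→13.25]: (7.29+5.05)/2 × 4 = 24.68
  Sum = 90.53875 mcg/mL·h
Tail: C_last/k_e = 5.05/0.1 = 50.500
AUC_0→∞ (transdermal patch) = 90.53875 + 50.500 = 141.03875 mcg/mL·h
F = (AUC_ev/D_ev)/(AUC_iv/D_iv) = (141.03875/20)/(42.4/5) = 7.0519375/8.48 = 0.8316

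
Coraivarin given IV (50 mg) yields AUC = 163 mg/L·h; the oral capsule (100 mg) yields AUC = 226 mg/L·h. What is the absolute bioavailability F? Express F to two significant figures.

F = (AUC_ev / D_ev) / (AUC_iv / D_iv)
  = (226/100) / (163/50)
  = 2.26 / 3.26 = 0.6933

F = 0.69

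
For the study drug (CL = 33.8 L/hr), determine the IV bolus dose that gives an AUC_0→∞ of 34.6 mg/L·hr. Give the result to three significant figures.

Dose_iv = CL × AUC_0→∞
     = 33.8 × 34.6 = 1169.48 mg

Dose = 1170 mg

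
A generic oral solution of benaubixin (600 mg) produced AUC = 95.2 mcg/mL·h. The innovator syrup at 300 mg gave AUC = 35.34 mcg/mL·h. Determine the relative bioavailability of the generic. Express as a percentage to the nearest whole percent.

F_rel = 135%

F_rel = (AUC_test/D_test) / (AUC_ref/D_ref)
      = (95.2/600) / (35.34/300)
      = 0.158667 / 0.1178 = 1.3469 = 134.69%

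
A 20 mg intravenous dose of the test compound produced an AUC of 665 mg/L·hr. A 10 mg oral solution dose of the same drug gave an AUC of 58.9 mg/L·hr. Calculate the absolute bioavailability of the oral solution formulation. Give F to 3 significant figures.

F = 0.177

F = (AUC_ev / D_ev) / (AUC_iv / D_iv)
  = (58.9/10) / (665/20)
  = 5.89 / 33.25 = 0.1771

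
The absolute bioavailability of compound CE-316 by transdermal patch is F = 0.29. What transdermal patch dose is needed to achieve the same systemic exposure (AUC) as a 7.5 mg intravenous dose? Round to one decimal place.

D_transdermal = 25.9 mg

For equal systemic exposure: F × D_ev = D_iv
D_ev = D_iv / F = 7.5 / 0.29 = 25.8621 mg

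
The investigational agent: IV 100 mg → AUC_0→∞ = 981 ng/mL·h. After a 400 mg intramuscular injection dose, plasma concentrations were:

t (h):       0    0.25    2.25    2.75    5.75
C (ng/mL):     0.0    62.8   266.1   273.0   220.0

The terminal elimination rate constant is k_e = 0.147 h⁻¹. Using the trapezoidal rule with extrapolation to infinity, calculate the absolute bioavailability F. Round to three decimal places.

Trapezoidal AUC_0→5.75 (intramuscular injection):
  [0→0.25]: (0.0+62.8)/2 × 0.25 = 7.85
  [0.25→2.25]: (62.8+266.1)/2 × 2 = 328.9
  [2.25→2.75]: (266.1+273.0)/2 × 0.5 = 134.775
  [2.75→5.75]: (273.0+220.0)/2 × 3 = 739.5
  Sum = 1211.025 ng/mL·h
Tail: C_last/k_e = 220.0/0.147 = 1496.599
AUC_0→∞ (intramuscular injection) = 1211.025 + 1496.599 = 2707.624 ng/mL·h
F = (AUC_ev/D_ev)/(AUC_iv/D_iv) = (2707.624/400)/(981/100) = 6.76906/9.81 = 0.6900

F = 0.690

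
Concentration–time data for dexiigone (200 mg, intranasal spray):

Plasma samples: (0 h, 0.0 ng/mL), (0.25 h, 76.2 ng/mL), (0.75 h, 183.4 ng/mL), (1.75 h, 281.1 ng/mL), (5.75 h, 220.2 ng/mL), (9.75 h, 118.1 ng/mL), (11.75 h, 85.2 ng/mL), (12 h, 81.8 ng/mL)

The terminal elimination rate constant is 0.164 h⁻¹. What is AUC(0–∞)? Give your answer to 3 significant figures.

AUC = 2710 ng/mL·h

Trapezoidal AUC_0→12:
  [0→0.25]: (0.0+76.2)/2 × 0.25 = 9.525
  [0.25→0.75]: (76.2+183.4)/2 × 0.5 = 64.9
  [0.75→1.75]: (183.4+281.1)/2 × 1 = 232.25
  [1.75→5.75]: (281.1+220.2)/2 × 4 = 1002.6
  [5.75→9.75]: (220.2+118.1)/2 × 4 = 676.6
  [9.75→11.75]: (118.1+85.2)/2 × 2 = 203.3
  [11.75→12]: (85.2+81.8)/2 × 0.25 = 20.875
  Sum = 2210.05 ng/mL·h
Extrapolated tail: C_last / k_e = 81.8 / 0.164 = 498.780
AUC_0→∞ = 2210.05 + 498.780 = 2708.83 ng/mL·h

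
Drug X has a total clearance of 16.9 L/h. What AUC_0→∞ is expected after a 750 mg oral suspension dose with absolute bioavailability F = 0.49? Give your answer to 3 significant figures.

AUC = 21.7 mg/L·h

AUC_0→∞ = F × Dose / CL
        = 0.49 × 750 / 16.9 = 21.7456 mg/L·h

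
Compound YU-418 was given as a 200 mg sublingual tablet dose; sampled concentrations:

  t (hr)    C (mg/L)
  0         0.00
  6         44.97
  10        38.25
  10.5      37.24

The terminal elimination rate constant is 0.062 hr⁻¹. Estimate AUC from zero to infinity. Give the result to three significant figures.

Trapezoidal AUC_0→10.5:
  [0→6]: (0.00+44.97)/2 × 6 = 134.91
  [6→10]: (44.97+38.25)/2 × 4 = 166.44
  [10→10.5]: (38.25+37.24)/2 × 0.5 = 18.8725
  Sum = 320.2225 mg/L·hr
Extrapolated tail: C_last / k_e = 37.24 / 0.062 = 600.645
AUC_0→∞ = 320.2225 + 600.645 = 920.8675 mg/L·hr

AUC = 921 mg/L·hr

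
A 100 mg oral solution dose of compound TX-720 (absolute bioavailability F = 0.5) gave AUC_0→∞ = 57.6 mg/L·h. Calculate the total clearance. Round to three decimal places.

CL = 0.868 L/h

CL = F × Dose / AUC_0→∞
   = 0.5 × 100 / 57.6 = 0.868056 L/h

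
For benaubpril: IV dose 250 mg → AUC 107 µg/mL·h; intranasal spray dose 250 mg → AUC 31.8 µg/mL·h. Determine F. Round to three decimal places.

F = (AUC_ev / D_ev) / (AUC_iv / D_iv)
  = (31.8/250) / (107/250)
  = 0.1272 / 0.428 = 0.2972

F = 0.297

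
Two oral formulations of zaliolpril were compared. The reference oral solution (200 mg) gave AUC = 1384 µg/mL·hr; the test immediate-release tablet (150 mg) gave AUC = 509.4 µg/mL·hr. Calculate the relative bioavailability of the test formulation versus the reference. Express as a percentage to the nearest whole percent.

F_rel = (AUC_test/D_test) / (AUC_ref/D_ref)
      = (509.4/150) / (1384/200)
      = 3.396 / 6.92 = 0.4908 = 49.08%

F_rel = 49%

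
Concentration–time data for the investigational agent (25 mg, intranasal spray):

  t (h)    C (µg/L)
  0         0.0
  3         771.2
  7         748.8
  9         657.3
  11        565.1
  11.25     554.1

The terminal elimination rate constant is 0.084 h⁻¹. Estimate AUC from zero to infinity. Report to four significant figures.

AUC = 13560 µg/L·h

Trapezoidal AUC_0→11.25:
  [0→3]: (0.0+771.2)/2 × 3 = 1156.8
  [3→7]: (771.2+748.8)/2 × 4 = 3040.0
  [7→9]: (748.8+657.3)/2 × 2 = 1406.1
  [9→11]: (657.3+565.1)/2 × 2 = 1222.4
  [11→11.25]: (565.1+554.1)/2 × 0.25 = 139.9
  Sum = 6965.2 µg/L·h
Extrapolated tail: C_last / k_e = 554.1 / 0.084 = 6596.429
AUC_0→∞ = 6965.2 + 6596.429 = 13561.629 µg/L·h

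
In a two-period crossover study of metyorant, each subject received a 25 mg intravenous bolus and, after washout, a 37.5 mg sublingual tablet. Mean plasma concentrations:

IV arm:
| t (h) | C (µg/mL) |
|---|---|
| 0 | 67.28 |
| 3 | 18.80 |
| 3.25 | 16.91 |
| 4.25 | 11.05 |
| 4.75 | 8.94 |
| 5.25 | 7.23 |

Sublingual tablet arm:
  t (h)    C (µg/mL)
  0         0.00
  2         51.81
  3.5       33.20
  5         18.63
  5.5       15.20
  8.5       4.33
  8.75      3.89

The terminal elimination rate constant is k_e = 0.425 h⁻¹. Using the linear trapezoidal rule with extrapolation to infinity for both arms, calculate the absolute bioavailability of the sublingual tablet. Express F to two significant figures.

F = 0.78

Trapezoidal AUC_0→5.25 (IV):
  [0→3]: (67.28+18.80)/2 × 3 = 129.12
  [3→3.25]: (18.80+16.91)/2 × 0.25 = 4.46375
  [3.25→4.25]: (16.91+11.05)/2 × 1 = 13.98
  [4.25→4.75]: (11.05+8.94)/2 × 0.5 = 4.9975
  [4.75→5.25]: (8.94+7.23)/2 × 0.5 = 4.0425
  Sum = 156.60375 µg/mL·h
IV tail: 7.23/0.425 = 17.012; AUC_iv,0→∞ = 156.60375 + 17.012 = 173.61575 µg/mL·h
Trapezoidal AUC_0→8.75 (sublingual tablet):
  [0→2]: (0.00+51.81)/2 × 2 = 51.81
  [2→3.5]: (51.81+33.20)/2 × 1.5 = 63.7575
  [3.5→5]: (33.20+18.63)/2 × 1.5 = 38.8725
  [5→5.5]: (18.63+15.20)/2 × 0.5 = 8.4575
  [5.5→8.5]: (15.20+4.33)/2 × 3 = 29.295
  [8.5→8.75]: (4.33+3.89)/2 × 0.25 = 1.0275
  Sum = 193.22 µg/mL·h
sublingual tablet tail: 3.89/0.425 = 9.153; AUC_ev,0→∞ = 193.22 + 9.153 = 202.373 µg/mL·h
F = (AUC_ev/D_ev)/(AUC_iv/D_iv) = (202.373/37.5)/(173.61575/25) = 5.39661/6.94463 = 0.7771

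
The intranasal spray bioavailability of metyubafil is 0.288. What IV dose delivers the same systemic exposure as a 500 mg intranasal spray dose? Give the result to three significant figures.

D_iv = 144 mg

Systemic exposure from an extravascular dose = F × D_ev, so the equivalent IV dose is F × D_ev.
D_iv = F × D_ev = 0.288 × 500 = 144 mg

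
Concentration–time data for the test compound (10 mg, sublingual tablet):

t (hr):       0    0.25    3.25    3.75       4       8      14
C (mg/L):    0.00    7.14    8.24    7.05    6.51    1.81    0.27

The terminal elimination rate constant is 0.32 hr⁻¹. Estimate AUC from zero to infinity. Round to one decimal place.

Trapezoidal AUC_0→14:
  [0→0.25]: (0.00+7.14)/2 × 0.25 = 0.8925
  [0.25→3.25]: (7.14+8.24)/2 × 3 = 23.07
  [3.25→3.75]: (8.24+7.05)/2 × 0.5 = 3.8225
  [3.75→4]: (7.05+6.51)/2 × 0.25 = 1.695
  [4→8]: (6.51+1.81)/2 × 4 = 16.64
  [8→14]: (1.81+0.27)/2 × 6 = 6.24
  Sum = 52.36 mg/L·hr
Extrapolated tail: C_last / k_e = 0.27 / 0.32 = 0.844
AUC_0→∞ = 52.36 + 0.844 = 53.204 mg/L·hr

AUC = 53.2 mg/L·hr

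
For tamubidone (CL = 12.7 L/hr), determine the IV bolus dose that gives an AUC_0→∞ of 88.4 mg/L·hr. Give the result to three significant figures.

Dose = 1120 mg

Dose_iv = CL × AUC_0→∞
     = 12.7 × 88.4 = 1122.68 mg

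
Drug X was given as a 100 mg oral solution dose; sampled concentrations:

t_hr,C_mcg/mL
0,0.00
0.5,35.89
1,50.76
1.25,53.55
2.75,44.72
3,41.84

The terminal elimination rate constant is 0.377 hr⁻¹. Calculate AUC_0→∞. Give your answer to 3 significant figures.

Trapezoidal AUC_0→3:
  [0→0.5]: (0.00+35.89)/2 × 0.5 = 8.9725
  [0.5→1]: (35.89+50.76)/2 × 0.5 = 21.6625
  [1→1.25]: (50.76+53.55)/2 × 0.25 = 13.03875
  [1.25→2.75]: (53.55+44.72)/2 × 1.5 = 73.7025
  [2.75→3]: (44.72+41.84)/2 × 0.25 = 10.82
  Sum = 128.19625 mcg/mL·hr
Extrapolated tail: C_last / k_e = 41.84 / 0.377 = 110.981
AUC_0→∞ = 128.19625 + 110.981 = 239.17725 mcg/mL·hr

AUC = 239 mcg/mL·hr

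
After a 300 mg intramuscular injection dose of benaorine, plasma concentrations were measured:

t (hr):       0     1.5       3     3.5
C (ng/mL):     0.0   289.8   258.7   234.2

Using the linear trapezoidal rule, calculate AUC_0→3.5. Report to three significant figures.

Trapezoidal AUC_0→3.5:
  [0→1.5]: (0.0+289.8)/2 × 1.5 = 217.35
  [1.5→3]: (289.8+258.7)/2 × 1.5 = 411.375
  [3→3.5]: (258.7+234.2)/2 × 0.5 = 123.225
  Sum = 751.95 ng/mL·hr

AUC = 752 ng/mL·hr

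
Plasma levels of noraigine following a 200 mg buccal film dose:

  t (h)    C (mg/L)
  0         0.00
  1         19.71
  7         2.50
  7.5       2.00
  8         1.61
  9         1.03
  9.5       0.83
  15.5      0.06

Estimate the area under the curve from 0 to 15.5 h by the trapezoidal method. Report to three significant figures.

AUC = 83.0 mg/L·h

Trapezoidal AUC_0→15.5:
  [0→1]: (0.00+19.71)/2 × 1 = 9.855
  [1→7]: (19.71+2.50)/2 × 6 = 66.63
  [7→7.5]: (2.50+2.00)/2 × 0.5 = 1.125
  [7.5→8]: (2.00+1.61)/2 × 0.5 = 0.9025
  [8→9]: (1.61+1.03)/2 × 1 = 1.32
  [9→9.5]: (1.03+0.83)/2 × 0.5 = 0.465
  [9.5→15.5]: (0.83+0.06)/2 × 6 = 2.67
  Sum = 82.9675 mg/L·h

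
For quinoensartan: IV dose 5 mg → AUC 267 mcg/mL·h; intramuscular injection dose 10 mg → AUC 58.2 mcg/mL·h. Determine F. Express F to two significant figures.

F = 0.11

F = (AUC_ev / D_ev) / (AUC_iv / D_iv)
  = (58.2/10) / (267/5)
  = 5.82 / 53.4 = 0.1090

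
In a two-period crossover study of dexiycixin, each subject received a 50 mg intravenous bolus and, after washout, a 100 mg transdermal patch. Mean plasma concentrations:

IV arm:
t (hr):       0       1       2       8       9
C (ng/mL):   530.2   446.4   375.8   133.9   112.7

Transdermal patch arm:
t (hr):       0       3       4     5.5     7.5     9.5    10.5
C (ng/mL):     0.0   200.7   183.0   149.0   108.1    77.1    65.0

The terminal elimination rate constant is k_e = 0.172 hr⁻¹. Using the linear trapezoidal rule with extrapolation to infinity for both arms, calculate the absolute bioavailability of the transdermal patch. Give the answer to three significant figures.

F = 0.255

Trapezoidal AUC_0→9 (IV):
  [0→1]: (530.2+446.4)/2 × 1 = 488.3
  [1→2]: (446.4+375.8)/2 × 1 = 411.1
  [2→8]: (375.8+133.9)/2 × 6 = 1529.1
  [8→9]: (133.9+112.7)/2 × 1 = 123.3
  Sum = 2551.8 ng/mL·hr
IV tail: 112.7/0.172 = 655.233; AUC_iv,0→∞ = 2551.8 + 655.233 = 3207.033 ng/mL·hr
Trapezoidal AUC_0→10.5 (transdermal patch):
  [0→3]: (0.0+200.7)/2 × 3 = 301.05
  [3→4]: (200.7+183.0)/2 × 1 = 191.85
  [4→5.5]: (183.0+149.0)/2 × 1.5 = 249.0
  [5.5→7.5]: (149.0+108.1)/2 × 2 = 257.1
  [7.5→9.5]: (108.1+77.1)/2 × 2 = 185.2
  [9.5→10.5]: (77.1+65.0)/2 × 1 = 71.05
  Sum = 1255.25 ng/mL·hr
transdermal patch tail: 65.0/0.172 = 377.907; AUC_ev,0→∞ = 1255.25 + 377.907 = 1633.157 ng/mL·hr
F = (AUC_ev/D_ev)/(AUC_iv/D_iv) = (1633.157/100)/(3207.033/50) = 16.33157/64.14066 = 0.2546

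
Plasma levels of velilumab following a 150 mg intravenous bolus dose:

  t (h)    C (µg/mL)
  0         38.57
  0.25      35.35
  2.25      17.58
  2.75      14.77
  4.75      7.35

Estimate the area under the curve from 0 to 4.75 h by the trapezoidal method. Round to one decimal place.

Trapezoidal AUC_0→4.75:
  [0→0.25]: (38.57+35.35)/2 × 0.25 = 9.24
  [0.25→2.25]: (35.35+17.58)/2 × 2 = 52.93
  [2.25→2.75]: (17.58+14.77)/2 × 0.5 = 8.0875
  [2.75→4.75]: (14.77+7.35)/2 × 2 = 22.12
  Sum = 92.3775 µg/mL·h

AUC = 92.4 µg/mL·h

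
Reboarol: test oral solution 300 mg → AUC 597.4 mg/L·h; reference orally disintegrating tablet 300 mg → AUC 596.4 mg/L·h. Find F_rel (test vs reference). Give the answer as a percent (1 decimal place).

F_rel = 100.2%

F_rel = (AUC_test/D_test) / (AUC_ref/D_ref)
      = (597.4/300) / (596.4/300)
      = 1.99133 / 1.988 = 1.0017 = 100.17%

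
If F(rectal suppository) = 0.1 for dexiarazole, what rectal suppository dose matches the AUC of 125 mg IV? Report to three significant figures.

D_rectal = 1250 mg

For equal systemic exposure: F × D_ev = D_iv
D_ev = D_iv / F = 125 / 0.1 = 1250 mg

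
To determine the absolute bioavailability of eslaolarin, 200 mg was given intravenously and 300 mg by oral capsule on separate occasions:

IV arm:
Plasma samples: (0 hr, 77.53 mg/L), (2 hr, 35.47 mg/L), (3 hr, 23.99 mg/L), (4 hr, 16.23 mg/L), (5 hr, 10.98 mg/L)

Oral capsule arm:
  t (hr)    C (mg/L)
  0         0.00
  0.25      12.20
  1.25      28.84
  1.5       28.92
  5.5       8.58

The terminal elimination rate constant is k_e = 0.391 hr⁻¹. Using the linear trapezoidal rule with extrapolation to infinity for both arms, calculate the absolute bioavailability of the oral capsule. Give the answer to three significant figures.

Trapezoidal AUC_0→5 (IV):
  [0→2]: (77.53+35.47)/2 × 2 = 113.0
  [2→3]: (35.47+23.99)/2 × 1 = 29.73
  [3→4]: (23.99+16.23)/2 × 1 = 20.11
  [4→5]: (16.23+10.98)/2 × 1 = 13.605
  Sum = 176.445 mg/L·hr
IV tail: 10.98/0.391 = 28.082; AUC_iv,0→∞ = 176.445 + 28.082 = 204.527 mg/L·hr
Trapezoidal AUC_0→5.5 (oral capsule):
  [0→0.25]: (0.00+12.20)/2 × 0.25 = 1.525
  [0.25→1.25]: (12.20+28.84)/2 × 1 = 20.52
  [1.25→1.5]: (28.84+28.92)/2 × 0.25 = 7.22
  [1.5→5.5]: (28.92+8.58)/2 × 4 = 75.0
  Sum = 104.265 mg/L·hr
oral capsule tail: 8.58/0.391 = 21.944; AUC_ev,0→∞ = 104.265 + 21.944 = 126.209 mg/L·hr
F = (AUC_ev/D_ev)/(AUC_iv/D_iv) = (126.209/300)/(204.527/200) = 0.420697/1.022635 = 0.4114

F = 0.411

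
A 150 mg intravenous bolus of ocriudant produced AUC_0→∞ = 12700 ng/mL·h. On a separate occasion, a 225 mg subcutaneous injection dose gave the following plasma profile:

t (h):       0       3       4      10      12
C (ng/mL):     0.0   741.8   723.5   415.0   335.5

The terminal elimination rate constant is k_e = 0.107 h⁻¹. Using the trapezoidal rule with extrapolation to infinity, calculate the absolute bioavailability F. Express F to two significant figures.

F = 0.48

Trapezoidal AUC_0→12 (subcutaneous injection):
  [0→3]: (0.0+741.8)/2 × 3 = 1112.7
  [3→4]: (741.8+723.5)/2 × 1 = 732.65
  [4→10]: (723.5+415.0)/2 × 6 = 3415.5
  [10→12]: (415.0+335.5)/2 × 2 = 750.5
  Sum = 6011.35 ng/mL·h
Tail: C_last/k_e = 335.5/0.107 = 3135.514
AUC_0→∞ (subcutaneous injection) = 6011.35 + 3135.514 = 9146.864 ng/mL·h
F = (AUC_ev/D_ev)/(AUC_iv/D_iv) = (9146.864/225)/(12700/150) = 40.6527/84.6667 = 0.4801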